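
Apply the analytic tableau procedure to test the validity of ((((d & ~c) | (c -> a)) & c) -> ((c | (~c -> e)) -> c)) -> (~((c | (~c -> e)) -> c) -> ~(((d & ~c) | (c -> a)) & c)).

Valid

Assume the negation and expand:
Initial set: {~(((((d & ~c) | (c -> a)) & c) -> ((c | (~c -> e)) -> c)) -> (~((c | (~c -> e)) -> c) -> ~(((d & ~c) | (c -> a)) & c)))}.
~(((((d & ~c) | (c -> a)) & c) -> ((c | (~c -> e)) -> c)) -> (~((c | (~c -> e)) -> c) -> ~(((d & ~c) | (c -> a)) & c))): α-rule — add ((((d & ~c) | (c -> a)) & c) -> ((c | (~c -> e)) -> c)), ~(~((c | (~c -> e)) -> c) -> ~(((d & ~c) | (c -> a)) & c)).
~(~((c | (~c -> e)) -> c) -> ~(((d & ~c) | (c -> a)) & c)): α-rule — add ~((c | (~c -> e)) -> c), ~~(((d & ~c) | (c -> a)) & c).
~((c | (~c -> e)) -> c): α-rule — add (c | (~c -> e)), ~c.
~~(((d & ~c) | (c -> a)) & c): α-rule — add ((d & ~c) | (c -> a)), c.
× closes — contains both c and ~c.
All 1 branch closes.
Every branch closed, so the negation is unsatisfiable and the formula is valid.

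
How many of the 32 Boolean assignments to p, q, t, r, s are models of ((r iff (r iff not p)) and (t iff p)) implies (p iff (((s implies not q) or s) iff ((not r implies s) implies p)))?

30

Initial set: {T (((r iff (r iff not p)) and (t iff p)) implies (p iff (((s implies not q) or s) iff ((not r implies s) implies p))))}.
T (((r iff (r iff not p)) and (t iff p)) implies (p iff (((s implies not q) or s) iff ((not r implies s) implies p)))): β-rule — branch into F ((r iff (r iff not p)) and (t iff p))  //  T (p iff (((s implies not q) or s) iff ((not r implies s) implies p))).
  branch 1 (add F ((r iff (r iff not p)) and (t iff p))):
    F ((r iff (r iff not p)) and (t iff p)): β-rule — branch into F (r iff (r iff not p))  //  F (t iff p).
      branch 1.1 (add F (r iff (r iff not p))):
        F (r iff (r iff not p)): β-rule — branch into T r, F (r iff not p)  //  F r, T (r iff not p).
          branch 1.1.1 (add T r, F (r iff not p)):
            F (r iff not p): β-rule — branch into T r, F not p  //  F r, T not p.
              branch 1.1.1.1 (add T r, F not p):
                ○ open, literals {p=true, r=true}.
              branch 1.1.1.2 (add F r, T not p):
                × closes — contains both r and not r.
          branch 1.1.2 (add F r, T (r iff not p)):
            T (r iff not p): β-rule — branch into T r, T not p  //  F r, F not p.
              branch 1.1.2.1 (add T r, T not p):
                × closes — contains both r and not r.
              branch 1.1.2.2 (add F r, F not p):
                ○ open, literals {p=true, r=false}.
      branch 1.2 (add F (t iff p)):
        F (t iff p): β-rule — branch into T t, F p  //  F t, T p.
          branch 1.2.1 (add T t, F p):
            ○ open, literals {p=false, t=true}.
          branch 1.2.2 (add F t, T p):
            ○ open, literals {p=true, t=false}.
  branch 2 (add T (p iff (((s implies not q) or s) iff ((not r implies s) implies p)))):
    T (p iff (((s implies not q) or s) iff ((not r implies s) implies p))): β-rule — branch into T p, T (((s implies not q) or s) iff ((not r implies s) implies p))  //  F p, F (((s implies not q) or s) iff ((not r implies s) implies p)).
      branch 2.1 (add T p, T (((s implies not q) or s) iff ((not r implies s) implies p))):
        T (((s implies not q) or s) iff ((not r implies s) implies p)): β-rule — branch into T ((s implies not q) or s), T ((not r implies s) implies p)  //  F ((s implies not q) or s), F ((not r implies s) implies p).
          branch 2.1.1 (add T ((s implies not q) or s), T ((not r implies s) implies p)):
            T ((s implies not q) or s): β-rule — branch into T (s implies not q)  //  T s.
              branch 2.1.1.1 (add T (s implies not q)):
                T ((not r implies s) implies p): β-rule — branch into F (not r implies s)  //  T p.
                  branch 2.1.1.1.1 (add F (not r implies s)):
                    F (not r implies s): α-rule — add T not r, F s.
                    T (s implies not q): β-rule — branch into F s  //  T not q.
                      branch 2.1.1.1.1.1 (add F s):
                        ○ open, literals {p=true, r=false, s=false}.
                      branch 2.1.1.1.1.2 (add T not q):
                        ○ open, literals {p=true, q=false, r=false, s=false}.
                  branch 2.1.1.1.2 (add T p):
                    T (s implies not q): β-rule — branch into F s  //  T not q.
                      branch 2.1.1.1.2.1 (add F s):
                        ○ open, literals {p=true, s=false}.
                      branch 2.1.1.1.2.2 (add T not q):
                        ○ open, literals {p=true, q=false}.
              branch 2.1.1.2 (add T s):
                T ((not r implies s) implies p): β-rule — branch into F (not r implies s)  //  T p.
                  branch 2.1.1.2.1 (add F (not r implies s)):
                    F (not r implies s): α-rule — add T not r, F s.
                    × closes — contains both s and not s.
                  branch 2.1.1.2.2 (add T p):
                    ○ open, literals {p=true, s=true}.
          branch 2.1.2 (add F ((s implies not q) or s), F ((not r implies s) implies p)):
            F ((s implies not q) or s): α-rule — add F (s implies not q), F s.
            F ((not r implies s) implies p): α-rule — add T (not r implies s), F p.
            × closes — contains both p and not p.
      branch 2.2 (add F p, F (((s implies not q) or s) iff ((not r implies s) implies p))):
        F (((s implies not q) or s) iff ((not r implies s) implies p)): β-rule — branch into T ((s implies not q) or s), F ((not r implies s) implies p)  //  F ((s implies not q) or s), T ((not r implies s) implies p).
          branch 2.2.1 (add T ((s implies not q) or s), F ((not r implies s) implies p)):
            F ((not r implies s) implies p): α-rule — add T (not r implies s), F p.
            T ((s implies not q) or s): β-rule — branch into T (s implies not q)  //  T s.
              branch 2.2.1.1 (add T (s implies not q)):
                T (not r implies s): β-rule — branch into F not r  //  T s.
                  branch 2.2.1.1.1 (add F not r):
                    T (s implies not q): β-rule — branch into F s  //  T not q.
                      branch 2.2.1.1.1.1 (add F s):
                        ○ open, literals {p=false, r=true, s=false}.
                      branch 2.2.1.1.1.2 (add T not q):
                        ○ open, literals {p=false, q=false, r=true}.
                  branch 2.2.1.1.2 (add T s):
                    T (s implies not q): β-rule — branch into F s  //  T not q.
                      branch 2.2.1.1.2.1 (add F s):
                        × closes — contains both s and not s.
                      branch 2.2.1.1.2.2 (add T not q):
                        ○ open, literals {p=false, q=false, s=true}.
              branch 2.2.1.2 (add T s):
                T (not r implies s): β-rule — branch into F not r  //  T s.
                  branch 2.2.1.2.1 (add F not r):
                    ○ open, literals {p=false, r=true, s=true}.
                  branch 2.2.1.2.2 (add T s):
                    ○ open, literals {p=false, s=true}.
          branch 2.2.2 (add F ((s implies not q) or s), T ((not r implies s) implies p)):
            F ((s implies not q) or s): α-rule — add F (s implies not q), F s.
            F (s implies not q): α-rule — add T s, F not q.
            × closes — contains both s and not s.
6 branches closed, 14 open.
Each open branch fixes some atoms; the unmentioned ones are free. Counting distinct full assignments: branch {p=true, r=true} (q, t, s) contributes 8 new; branch {p=true, r=false} (q, t, s) contributes 8 new; branch {p=false, t=true} (q, r, s) contributes 8 new; branch {p=true, t=false} (q, r, s) contributes 0 new; branch {p=true, r=false, s=false} (q, t) contributes 0 new; branch {p=true, q=false, r=false, s=false} (t) contributes 0 new; branch {p=true, s=false} (q, t, r) contributes 0 new; branch {p=true, q=false} (t, r, s) contributes 0 new; branch {p=true, s=true} (q, t, r) contributes 0 new; branch {p=false, r=true, s=false} (q, t) contributes 2 new; branch {p=false, q=false, r=true} (t, s) contributes 1 new; branch {p=false, q=false, s=true} (t, r) contributes 1 new; branch {p=false, r=true, s=true} (q, t) contributes 1 new; branch {p=false, s=true} (q, t, r) contributes 1 new. Total: 30.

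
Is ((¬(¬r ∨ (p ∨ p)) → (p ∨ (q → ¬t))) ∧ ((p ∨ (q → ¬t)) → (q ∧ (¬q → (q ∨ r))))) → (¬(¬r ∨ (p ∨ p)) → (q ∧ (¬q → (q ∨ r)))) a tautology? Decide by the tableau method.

Valid

Assume the negation and expand:
Initial set: {¬(((¬(¬r ∨ (p ∨ p)) → (p ∨ (q → ¬t))) ∧ ((p ∨ (q → ¬t)) → (q ∧ (¬q → (q ∨ r))))) → (¬(¬r ∨ (p ∨ p)) → (q ∧ (¬q → (q ∨ r)))))}.
¬(((¬(¬r ∨ (p ∨ p)) → (p ∨ (q → ¬t))) ∧ ((p ∨ (q → ¬t)) → (q ∧ (¬q → (q ∨ r))))) → (¬(¬r ∨ (p ∨ p)) → (q ∧ (¬q → (q ∨ r))))): α-rule — add ((¬(¬r ∨ (p ∨ p)) → (p ∨ (q → ¬t))) ∧ ((p ∨ (q → ¬t)) → (q ∧ (¬q → (q ∨ r))))), ¬(¬(¬r ∨ (p ∨ p)) → (q ∧ (¬q → (q ∨ r)))).
((¬(¬r ∨ (p ∨ p)) → (p ∨ (q → ¬t))) ∧ ((p ∨ (q → ¬t)) → (q ∧ (¬q → (q ∨ r))))): α-rule — add (¬(¬r ∨ (p ∨ p)) → (p ∨ (q → ¬t))), ((p ∨ (q → ¬t)) → (q ∧ (¬q → (q ∨ r)))).
¬(¬(¬r ∨ (p ∨ p)) → (q ∧ (¬q → (q ∨ r)))): α-rule — add ¬(¬r ∨ (p ∨ p)), ¬(q ∧ (¬q → (q ∨ r))).
¬(¬r ∨ (p ∨ p)): α-rule — add ¬¬r, ¬(p ∨ p).
¬(p ∨ p): α-rule — add ¬p, ¬p.
(¬(¬r ∨ (p ∨ p)) → (p ∨ (q → ¬t))): β-rule — branch into ¬¬(¬r ∨ (p ∨ p))  //  (p ∨ (q → ¬t)).
  branch 1 (add ¬¬(¬r ∨ (p ∨ p))):
    ((p ∨ (q → ¬t)) → (q ∧ (¬q → (q ∨ r)))): β-rule — branch into ¬(p ∨ (q → ¬t))  //  (q ∧ (¬q → (q ∨ r))).
      branch 1.1 (add ¬(p ∨ (q → ¬t))):
        ¬(p ∨ (q → ¬t)): α-rule — add ¬p, ¬(q → ¬t).
        ¬(q → ¬t): α-rule — add q, ¬¬t.
        ¬(q ∧ (¬q → (q ∨ r))): β-rule — branch into ¬q  //  ¬(¬q → (q ∨ r)).
          branch 1.1.1 (add ¬q):
            × closes — contains both q and ¬q.
          branch 1.1.2 (add ¬(¬q → (q ∨ r))):
            ¬(¬q → (q ∨ r)): α-rule — add ¬q, ¬(q ∨ r).
            × closes — contains both q and ¬q.
      branch 1.2 (add (q ∧ (¬q → (q ∨ r)))):
        (q ∧ (¬q → (q ∨ r))): α-rule — add q, (¬q → (q ∨ r)).
        ¬(q ∧ (¬q → (q ∨ r))): β-rule — branch into ¬q  //  ¬(¬q → (q ∨ r)).
          branch 1.2.1 (add ¬q):
            × closes — contains both q and ¬q.
          branch 1.2.2 (add ¬(¬q → (q ∨ r))):
            ¬(¬q → (q ∨ r)): α-rule — add ¬q, ¬(q ∨ r).
            × closes — contains both q and ¬q.
  branch 2 (add (p ∨ (q → ¬t))):
    ((p ∨ (q → ¬t)) → (q ∧ (¬q → (q ∨ r)))): β-rule — branch into ¬(p ∨ (q → ¬t))  //  (q ∧ (¬q → (q ∨ r))).
      branch 2.1 (add ¬(p ∨ (q → ¬t))):
        ¬(p ∨ (q → ¬t)): α-rule — add ¬p, ¬(q → ¬t).
        ¬(q → ¬t): α-rule — add q, ¬¬t.
        ¬(q ∧ (¬q → (q ∨ r))): β-rule — branch into ¬q  //  ¬(¬q → (q ∨ r)).
          branch 2.1.1 (add ¬q):
            × closes — contains both q and ¬q.
          branch 2.1.2 (add ¬(¬q → (q ∨ r))):
            ¬(¬q → (q ∨ r)): α-rule — add ¬q, ¬(q ∨ r).
            × closes — contains both q and ¬q.
      branch 2.2 (add (q ∧ (¬q → (q ∨ r)))):
        (q ∧ (¬q → (q ∨ r))): α-rule — add q, (¬q → (q ∨ r)).
        ¬(q ∧ (¬q → (q ∨ r))): β-rule — branch into ¬q  //  ¬(¬q → (q ∨ r)).
          branch 2.2.1 (add ¬q):
            × closes — contains both q and ¬q.
          branch 2.2.2 (add ¬(¬q → (q ∨ r))):
            ¬(¬q → (q ∨ r)): α-rule — add ¬q, ¬(q ∨ r).
            × closes — contains both q and ¬q.
All 8 branches close.
Every branch closed, so the negation is unsatisfiable and the formula is valid.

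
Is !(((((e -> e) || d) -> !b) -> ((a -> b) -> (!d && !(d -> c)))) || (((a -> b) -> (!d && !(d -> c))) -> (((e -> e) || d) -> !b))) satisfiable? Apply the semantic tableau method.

Unsatisfiable

Initial set: {T !(((((e -> e) || d) -> !b) -> ((a -> b) -> (!d && !(d -> c)))) || (((a -> b) -> (!d && !(d -> c))) -> (((e -> e) || d) -> !b)))}.
T !(((((e -> e) || d) -> !b) -> ((a -> b) -> (!d && !(d -> c)))) || (((a -> b) -> (!d && !(d -> c))) -> (((e -> e) || d) -> !b))): α-rule — add F ((((e -> e) || d) -> !b) -> ((a -> b) -> (!d && !(d -> c)))), F (((a -> b) -> (!d && !(d -> c))) -> (((e -> e) || d) -> !b)).
F ((((e -> e) || d) -> !b) -> ((a -> b) -> (!d && !(d -> c)))): α-rule — add T (((e -> e) || d) -> !b), F ((a -> b) -> (!d && !(d -> c))).
F (((a -> b) -> (!d && !(d -> c))) -> (((e -> e) || d) -> !b)): α-rule — add T ((a -> b) -> (!d && !(d -> c))), F (((e -> e) || d) -> !b).
F ((a -> b) -> (!d && !(d -> c))): α-rule — add T (a -> b), F (!d && !(d -> c)).
F (((e -> e) || d) -> !b): α-rule — add T ((e -> e) || d), F !b.
T (((e -> e) || d) -> !b): β-rule — branch into F ((e -> e) || d)  //  T !b.
  branch 1 (add F ((e -> e) || d)):
    F ((e -> e) || d): α-rule — add F (e -> e), F d.
    F (e -> e): α-rule — add T e, F e.
    × closes — contains both e and !e.
  branch 2 (add T !b):
    × closes — contains both b and !b.
All 2 branches close.
Every branch closed; the formula is unsatisfiable.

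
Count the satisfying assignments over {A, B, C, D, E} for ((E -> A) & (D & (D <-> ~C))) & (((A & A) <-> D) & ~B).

Initial set: {(((E -> A) & (D & (D <-> ~C))) & (((A & A) <-> D) & ~B))}.
(((E -> A) & (D & (D <-> ~C))) & (((A & A) <-> D) & ~B)): α-rule — add ((E -> A) & (D & (D <-> ~C))), (((A & A) <-> D) & ~B).
((E -> A) & (D & (D <-> ~C))): α-rule — add (E -> A), (D & (D <-> ~C)).
(((A & A) <-> D) & ~B): α-rule — add ((A & A) <-> D), ~B.
(D & (D <-> ~C)): α-rule — add D, (D <-> ~C).
(E -> A): β-rule — branch into ~E  //  A.
  branch 1 (add ~E):
    ((A & A) <-> D): β-rule — branch into (A & A), D  //  ~(A & A), ~D.
      branch 1.1 (add (A & A), D):
        (A & A): α-rule — add A, A.
        (D <-> ~C): β-rule — branch into D, ~C  //  ~D, ~~C.
          branch 1.1.1 (add D, ~C):
            ○ open, literals {A=1, B=0, C=0, D=1, E=0}.
          branch 1.1.2 (add ~D, ~~C):
            × closes — contains both D and ~D.
      branch 1.2 (add ~(A & A), ~D):
        × closes — contains both D and ~D.
  branch 2 (add A):
    ((A & A) <-> D): β-rule — branch into (A & A), D  //  ~(A & A), ~D.
      branch 2.1 (add (A & A), D):
        (A & A): α-rule — add A, A.
        (D <-> ~C): β-rule — branch into D, ~C  //  ~D, ~~C.
          branch 2.1.1 (add D, ~C):
            ○ open, literals {A=1, B=0, C=0, D=1}.
          branch 2.1.2 (add ~D, ~~C):
            × closes — contains both D and ~D.
      branch 2.2 (add ~(A & A), ~D):
        × closes — contains both D and ~D.
4 branches closed, 2 open.
Each open branch fixes some atoms; the unmentioned ones are free. Counting distinct full assignments: branch {A=1, B=0, C=0, D=1, E=0} (none free) contributes 1 new; branch {A=1, B=0, C=0, D=1} (E) contributes 1 new. Total: 2.

2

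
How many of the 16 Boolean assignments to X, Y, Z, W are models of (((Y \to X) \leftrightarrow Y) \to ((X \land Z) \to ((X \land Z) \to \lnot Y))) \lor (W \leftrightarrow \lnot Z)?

15

Initial set: {((((Y \to X) \leftrightarrow Y) \to ((X \land Z) \to ((X \land Z) \to \lnot Y))) \lor (W \leftrightarrow \lnot Z))}.
((((Y \to X) \leftrightarrow Y) \to ((X \land Z) \to ((X \land Z) \to \lnot Y))) \lor (W \leftrightarrow \lnot Z)): β-rule — branch into (((Y \to X) \leftrightarrow Y) \to ((X \land Z) \to ((X \land Z) \to \lnot Y)))  //  (W \leftrightarrow \lnot Z).
  branch 1 (add (((Y \to X) \leftrightarrow Y) \to ((X \land Z) \to ((X \land Z) \to \lnot Y)))):
    (((Y \to X) \leftrightarrow Y) \to ((X \land Z) \to ((X \land Z) \to \lnot Y))): β-rule — branch into \lnot ((Y \to X) \leftrightarrow Y)  //  ((X \land Z) \to ((X \land Z) \to \lnot Y)).
      branch 1.1 (add \lnot ((Y \to X) \leftrightarrow Y)):
        \lnot ((Y \to X) \leftrightarrow Y): β-rule — branch into (Y \to X), \lnot Y  //  \lnot (Y \to X), Y.
          branch 1.1.1 (add (Y \to X), \lnot Y):
            (Y \to X): β-rule — branch into \lnot Y  //  X.
              branch 1.1.1.1 (add \lnot Y):
                ○ open, literals {Y=false}.
              branch 1.1.1.2 (add X):
                ○ open, literals {X=true, Y=false}.
          branch 1.1.2 (add \lnot (Y \to X), Y):
            \lnot (Y \to X): α-rule — add Y, \lnot X.
            ○ open, literals {X=false, Y=true}.
      branch 1.2 (add ((X \land Z) \to ((X \land Z) \to \lnot Y))):
        ((X \land Z) \to ((X \land Z) \to \lnot Y)): β-rule — branch into \lnot (X \land Z)  //  ((X \land Z) \to \lnot Y).
          branch 1.2.1 (add \lnot (X \land Z)):
            \lnot (X \land Z): β-rule — branch into \lnot X  //  \lnot Z.
              branch 1.2.1.1 (add \lnot X):
                ○ open, literals {X=false}.
              branch 1.2.1.2 (add \lnot Z):
                ○ open, literals {Z=false}.
          branch 1.2.2 (add ((X \land Z) \to \lnot Y)):
            ((X \land Z) \to \lnot Y): β-rule — branch into \lnot (X \land Z)  //  \lnot Y.
              branch 1.2.2.1 (add \lnot (X \land Z)):
                \lnot (X \land Z): β-rule — branch into \lnot X  //  \lnot Z.
                  branch 1.2.2.1.1 (add \lnot X):
                    ○ open, literals {X=false}.
                  branch 1.2.2.1.2 (add \lnot Z):
                    ○ open, literals {Z=false}.
              branch 1.2.2.2 (add \lnot Y):
                ○ open, literals {Y=false}.
  branch 2 (add (W \leftrightarrow \lnot Z)):
    (W \leftrightarrow \lnot Z): β-rule — branch into W, \lnot Z  //  \lnot W, \lnot \lnot Z.
      branch 2.1 (add W, \lnot Z):
        ○ open, literals {W=true, Z=false}.
      branch 2.2 (add \lnot W, \lnot \lnot Z):
        ○ open, literals {W=false, Z=true}.
0 branches closed, 10 open.
Each open branch fixes some atoms; the unmentioned ones are free. Counting distinct full assignments: branch {Y=false} (X, Z, W) contributes 8 new; branch {X=true, Y=false} (Z, W) contributes 0 new; branch {X=false, Y=true} (Z, W) contributes 4 new; branch {X=false} (Y, Z, W) contributes 0 new; branch {Z=false} (X, Y, W) contributes 2 new; branch {X=false} (Y, Z, W) contributes 0 new; branch {Z=false} (X, Y, W) contributes 0 new; branch {Y=false} (X, Z, W) contributes 0 new; branch {W=true, Z=false} (X, Y) contributes 0 new; branch {W=false, Z=true} (X, Y) contributes 1 new. Total: 15.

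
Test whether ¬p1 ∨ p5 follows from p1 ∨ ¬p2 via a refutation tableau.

No

Initial set: {(p1 ∨ ¬p2); ¬(¬p1 ∨ p5)}.
¬(¬p1 ∨ p5): α-rule — add ¬¬p1, ¬p5.
(p1 ∨ ¬p2): β-rule — branch into p1  //  ¬p2.
  branch 1 (add p1):
    ○ open, literals {p1=true, p5=false}.
  branch 2 (add ¬p2):
    ○ open, literals {p1=true, p2=false, p5=false}.
0 branches closed, 2 open.
An open branch gives a countermodel: p1=true, p5=false (unmentioned atoms arbitrary); the premises hold there but the conclusion fails.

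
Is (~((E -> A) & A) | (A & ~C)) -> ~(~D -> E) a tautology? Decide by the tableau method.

Not valid

Assume the negation and expand:
Initial set: {~((~((E -> A) & A) | (A & ~C)) -> ~(~D -> E))}.
~((~((E -> A) & A) | (A & ~C)) -> ~(~D -> E)): α-rule — add (~((E -> A) & A) | (A & ~C)), ~~(~D -> E).
(~((E -> A) & A) | (A & ~C)): β-rule — branch into ~((E -> A) & A)  //  (A & ~C).
  branch 1 (add ~((E -> A) & A)):
    ~~(~D -> E): β-rule — branch into ~~D  //  E.
      branch 1.1 (add ~~D):
        ~((E -> A) & A): β-rule — branch into ~(E -> A)  //  ~A.
          branch 1.1.1 (add ~(E -> A)):
            ~(E -> A): α-rule — add E, ~A.
            ○ open, literals {A=0, D=1, E=1}.
          branch 1.1.2 (add ~A):
            ○ open, literals {A=0, D=1}.
      branch 1.2 (add E):
        ~((E -> A) & A): β-rule — branch into ~(E -> A)  //  ~A.
          branch 1.2.1 (add ~(E -> A)):
            ~(E -> A): α-rule — add E, ~A.
            ○ open, literals {A=0, E=1}.
          branch 1.2.2 (add ~A):
            ○ open, literals {A=0, E=1}.
  branch 2 (add (A & ~C)):
    (A & ~C): α-rule — add A, ~C.
    ~~(~D -> E): β-rule — branch into ~~D  //  E.
      branch 2.1 (add ~~D):
        ○ open, literals {A=1, C=0, D=1}.
      branch 2.2 (add E):
        ○ open, literals {A=1, C=0, E=1}.
0 branches closed, 6 open.
An open branch gives a countermodel: A=0, D=1, E=1 (unmentioned atoms arbitrary); under it the original formula is false.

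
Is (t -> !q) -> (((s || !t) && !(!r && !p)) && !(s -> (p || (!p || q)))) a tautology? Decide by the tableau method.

Assume the negation and expand:
Initial set: {!((t -> !q) -> (((s || !t) && !(!r && !p)) && !(s -> (p || (!p || q)))))}.
!((t -> !q) -> (((s || !t) && !(!r && !p)) && !(s -> (p || (!p || q))))): α-rule — add (t -> !q), !(((s || !t) && !(!r && !p)) && !(s -> (p || (!p || q)))).
(t -> !q): β-rule — branch into !t  //  !q.
  branch 1 (add !t):
    !(((s || !t) && !(!r && !p)) && !(s -> (p || (!p || q)))): β-rule — branch into !((s || !t) && !(!r && !p))  //  !!(s -> (p || (!p || q))).
      branch 1.1 (add !((s || !t) && !(!r && !p))):
        !((s || !t) && !(!r && !p)): β-rule — branch into !(s || !t)  //  !!(!r && !p).
          branch 1.1.1 (add !(s || !t)):
            !(s || !t): α-rule — add !s, !!t.
            × closes — contains both t and !t.
          branch 1.1.2 (add !!(!r && !p)):
            !!(!r && !p): α-rule — add !r, !p.
            ○ open, literals {p=F, r=F, t=F}.
      branch 1.2 (add !!(s -> (p || (!p || q)))):
        !!(s -> (p || (!p || q))): β-rule — branch into !s  //  (p || (!p || q)).
          branch 1.2.1 (add !s):
            ○ open, literals {s=F, t=F}.
          branch 1.2.2 (add (p || (!p || q))):
            (p || (!p || q)): β-rule — branch into p  //  (!p || q).
              branch 1.2.2.1 (add p):
                ○ open, literals {p=T, t=F}.
              branch 1.2.2.2 (add (!p || q)):
                (!p || q): β-rule — branch into !p  //  q.
                  branch 1.2.2.2.1 (add !p):
                    ○ open, literals {p=F, t=F}.
                  branch 1.2.2.2.2 (add q):
                    ○ open, literals {q=T, t=F}.
  branch 2 (add !q):
    !(((s || !t) && !(!r && !p)) && !(s -> (p || (!p || q)))): β-rule — branch into !((s || !t) && !(!r && !p))  //  !!(s -> (p || (!p || q))).
      branch 2.1 (add !((s || !t) && !(!r && !p))):
        !((s || !t) && !(!r && !p)): β-rule — branch into !(s || !t)  //  !!(!r && !p).
          branch 2.1.1 (add !(s || !t)):
            !(s || !t): α-rule — add !s, !!t.
            ○ open, literals {q=F, s=F, t=T}.
          branch 2.1.2 (add !!(!r && !p)):
            !!(!r && !p): α-rule — add !r, !p.
            ○ open, literals {p=F, q=F, r=F}.
      branch 2.2 (add !!(s -> (p || (!p || q)))):
        !!(s -> (p || (!p || q))): β-rule — branch into !s  //  (p || (!p || q)).
          branch 2.2.1 (add !s):
            ○ open, literals {q=F, s=F}.
          branch 2.2.2 (add (p || (!p || q))):
            (p || (!p || q)): β-rule — branch into p  //  (!p || q).
              branch 2.2.2.1 (add p):
                ○ open, literals {p=T, q=F}.
              branch 2.2.2.2 (add (!p || q)):
                (!p || q): β-rule — branch into !p  //  q.
                  branch 2.2.2.2.1 (add !p):
                    ○ open, literals {p=F, q=F}.
                  branch 2.2.2.2.2 (add q):
                    × closes — contains both q and !q.
2 branches closed, 10 open.
An open branch gives a countermodel: p=F, r=F, t=F (unmentioned atoms arbitrary); under it the original formula is false.

Not valid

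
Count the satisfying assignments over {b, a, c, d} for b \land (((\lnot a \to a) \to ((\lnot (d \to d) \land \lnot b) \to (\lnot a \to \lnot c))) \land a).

Initial set: {(b \land (((\lnot a \to a) \to ((\lnot (d \to d) \land \lnot b) \to (\lnot a \to \lnot c))) \land a))}.
(b \land (((\lnot a \to a) \to ((\lnot (d \to d) \land \lnot b) \to (\lnot a \to \lnot c))) \land a)): α-rule — add b, (((\lnot a \to a) \to ((\lnot (d \to d) \land \lnot b) \to (\lnot a \to \lnot c))) \land a).
(((\lnot a \to a) \to ((\lnot (d \to d) \land \lnot b) \to (\lnot a \to \lnot c))) \land a): α-rule — add ((\lnot a \to a) \to ((\lnot (d \to d) \land \lnot b) \to (\lnot a \to \lnot c))), a.
((\lnot a \to a) \to ((\lnot (d \to d) \land \lnot b) \to (\lnot a \to \lnot c))): β-rule — branch into \lnot (\lnot a \to a)  //  ((\lnot (d \to d) \land \lnot b) \to (\lnot a \to \lnot c)).
  branch 1 (add \lnot (\lnot a \to a)):
    \lnot (\lnot a \to a): α-rule — add \lnot a, \lnot a.
    × closes — contains both a and \lnot a.
  branch 2 (add ((\lnot (d \to d) \land \lnot b) \to (\lnot a \to \lnot c))):
    ((\lnot (d \to d) \land \lnot b) \to (\lnot a \to \lnot c)): β-rule — branch into \lnot (\lnot (d \to d) \land \lnot b)  //  (\lnot a \to \lnot c).
      branch 2.1 (add \lnot (\lnot (d \to d) \land \lnot b)):
        \lnot (\lnot (d \to d) \land \lnot b): β-rule — branch into \lnot \lnot (d \to d)  //  \lnot \lnot b.
          branch 2.1.1 (add \lnot \lnot (d \to d)):
            \lnot \lnot (d \to d): β-rule — branch into \lnot d  //  d.
              branch 2.1.1.1 (add \lnot d):
                ○ open, literals {a=1, b=1, d=0}.
              branch 2.1.1.2 (add d):
                ○ open, literals {a=1, b=1, d=1}.
          branch 2.1.2 (add \lnot \lnot b):
            ○ open, literals {a=1, b=1}.
      branch 2.2 (add (\lnot a \to \lnot c)):
        (\lnot a \to \lnot c): β-rule — branch into \lnot \lnot a  //  \lnot c.
          branch 2.2.1 (add \lnot \lnot a):
            ○ open, literals {a=1, b=1}.
          branch 2.2.2 (add \lnot c):
            ○ open, literals {a=1, b=1, c=0}.
1 branch closed, 5 open.
Each open branch fixes some atoms; the unmentioned ones are free. Counting distinct full assignments: branch {a=1, b=1, d=0} (c) contributes 2 new; branch {a=1, b=1, d=1} (c) contributes 2 new; branch {a=1, b=1} (c, d) contributes 0 new; branch {a=1, b=1} (c, d) contributes 0 new; branch {a=1, b=1, c=0} (d) contributes 0 new. Total: 4.

4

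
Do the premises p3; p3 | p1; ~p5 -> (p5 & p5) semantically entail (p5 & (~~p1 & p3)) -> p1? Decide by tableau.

Yes

Initial set: {p3; (p3 | p1); (~p5 -> (p5 & p5)); ~((p5 & (~~p1 & p3)) -> p1)}.
~((p5 & (~~p1 & p3)) -> p1): α-rule — add (p5 & (~~p1 & p3)), ~p1.
(p5 & (~~p1 & p3)): α-rule — add p5, (~~p1 & p3).
(~~p1 & p3): α-rule — add ~~p1, p3.
~~p1: drop double negation, giving p1.
× closes — contains both p1 and ~p1.
All 1 branch closes.
Every branch closed, so the premises entail the conclusion.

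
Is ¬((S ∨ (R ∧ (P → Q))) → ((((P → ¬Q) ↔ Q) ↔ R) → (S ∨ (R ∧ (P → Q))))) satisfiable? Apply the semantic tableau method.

Initial set: {¬((S ∨ (R ∧ (P → Q))) → ((((P → ¬Q) ↔ Q) ↔ R) → (S ∨ (R ∧ (P → Q)))))}.
¬((S ∨ (R ∧ (P → Q))) → ((((P → ¬Q) ↔ Q) ↔ R) → (S ∨ (R ∧ (P → Q))))): α-rule — add (S ∨ (R ∧ (P → Q))), ¬((((P → ¬Q) ↔ Q) ↔ R) → (S ∨ (R ∧ (P → Q)))).
¬((((P → ¬Q) ↔ Q) ↔ R) → (S ∨ (R ∧ (P → Q)))): α-rule — add (((P → ¬Q) ↔ Q) ↔ R), ¬(S ∨ (R ∧ (P → Q))).
¬(S ∨ (R ∧ (P → Q))): α-rule — add ¬S, ¬(R ∧ (P → Q)).
(S ∨ (R ∧ (P → Q))): β-rule — branch into S  //  (R ∧ (P → Q)).
  branch 1 (add S):
    × closes — contains both S and ¬S.
  branch 2 (add (R ∧ (P → Q))):
    (R ∧ (P → Q)): α-rule — add R, (P → Q).
    (((P → ¬Q) ↔ Q) ↔ R): β-rule — branch into ((P → ¬Q) ↔ Q), R  //  ¬((P → ¬Q) ↔ Q), ¬R.
      branch 2.1 (add ((P → ¬Q) ↔ Q), R):
        ¬(R ∧ (P → Q)): β-rule — branch into ¬R  //  ¬(P → Q).
          branch 2.1.1 (add ¬R):
            × closes — contains both R and ¬R.
          branch 2.1.2 (add ¬(P → Q)):
            ¬(P → Q): α-rule — add P, ¬Q.
            (P → Q): β-rule — branch into ¬P  //  Q.
              branch 2.1.2.1 (add ¬P):
                × closes — contains both P and ¬P.
              branch 2.1.2.2 (add Q):
                × closes — contains both Q and ¬Q.
      branch 2.2 (add ¬((P → ¬Q) ↔ Q), ¬R):
        × closes — contains both R and ¬R.
All 5 branches close.
Every branch closed; the formula is unsatisfiable.

Unsatisfiable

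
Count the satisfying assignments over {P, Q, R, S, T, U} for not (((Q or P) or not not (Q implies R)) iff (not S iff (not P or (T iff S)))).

Initial set: {not (((Q or P) or not not (Q implies R)) iff (not S iff (not P or (T iff S))))}.
not (((Q or P) or not not (Q implies R)) iff (not S iff (not P or (T iff S)))): β-rule — branch into ((Q or P) or not not (Q implies R)), not (not S iff (not P or (T iff S)))  //  not ((Q or P) or not not (Q implies R)), (not S iff (not P or (T iff S))).
  branch 1 (add ((Q or P) or not not (Q implies R)), not (not S iff (not P or (T iff S)))):
    ((Q or P) or not not (Q implies R)): β-rule — branch into (Q or P)  //  not not (Q implies R).
      branch 1.1 (add (Q or P)):
        not (not S iff (not P or (T iff S))): β-rule — branch into not S, not (not P or (T iff S))  //  not not S, (not P or (T iff S)).
          branch 1.1.1 (add not S, not (not P or (T iff S))):
            not (not P or (T iff S)): α-rule — add not not P, not (T iff S).
            (Q or P): β-rule — branch into Q  //  P.
              branch 1.1.1.1 (add Q):
                not (T iff S): β-rule — branch into T, not S  //  not T, S.
                  branch 1.1.1.1.1 (add T, not S):
                    ○ open, literals {P=1, Q=1, S=0, T=1}.
                  branch 1.1.1.1.2 (add not T, S):
                    × closes — contains both S and not S.
              branch 1.1.1.2 (add P):
                not (T iff S): β-rule — branch into T, not S  //  not T, S.
                  branch 1.1.1.2.1 (add T, not S):
                    ○ open, literals {P=1, S=0, T=1}.
                  branch 1.1.1.2.2 (add not T, S):
                    × closes — contains both S and not S.
          branch 1.1.2 (add not not S, (not P or (T iff S))):
            (Q or P): β-rule — branch into Q  //  P.
              branch 1.1.2.1 (add Q):
                (not P or (T iff S)): β-rule — branch into not P  //  (T iff S).
                  branch 1.1.2.1.1 (add not P):
                    ○ open, literals {P=0, Q=1, S=1}.
                  branch 1.1.2.1.2 (add (T iff S)):
                    (T iff S): β-rule — branch into T, S  //  not T, not S.
                      branch 1.1.2.1.2.1 (add T, S):
                        ○ open, literals {Q=1, S=1, T=1}.
                      branch 1.1.2.1.2.2 (add not T, not S):
                        × closes — contains both S and not S.
              branch 1.1.2.2 (add P):
                (not P or (T iff S)): β-rule — branch into not P  //  (T iff S).
                  branch 1.1.2.2.1 (add not P):
                    × closes — contains both P and not P.
                  branch 1.1.2.2.2 (add (T iff S)):
                    (T iff S): β-rule — branch into T, S  //  not T, not S.
                      branch 1.1.2.2.2.1 (add T, S):
                        ○ open, literals {P=1, S=1, T=1}.
                      branch 1.1.2.2.2.2 (add not T, not S):
                        × closes — contains both S and not S.
      branch 1.2 (add not not (Q implies R)):
        not not (Q implies R): drop double negation, giving (Q implies R).
        not (not S iff (not P or (T iff S))): β-rule — branch into not S, not (not P or (T iff S))  //  not not S, (not P or (T iff S)).
          branch 1.2.1 (add not S, not (not P or (T iff S))):
            not (not P or (T iff S)): α-rule — add not not P, not (T iff S).
            (Q implies R): β-rule — branch into not Q  //  R.
              branch 1.2.1.1 (add not Q):
                not (T iff S): β-rule — branch into T, not S  //  not T, S.
                  branch 1.2.1.1.1 (add T, not S):
                    ○ open, literals {P=1, Q=0, S=0, T=1}.
                  branch 1.2.1.1.2 (add not T, S):
                    × closes — contains both S and not S.
              branch 1.2.1.2 (add R):
                not (T iff S): β-rule — branch into T, not S  //  not T, S.
                  branch 1.2.1.2.1 (add T, not S):
                    ○ open, literals {P=1, R=1, S=0, T=1}.
                  branch 1.2.1.2.2 (add not T, S):
                    × closes — contains both S and not S.
          branch 1.2.2 (add not not S, (not P or (T iff S))):
            (Q implies R): β-rule — branch into not Q  //  R.
              branch 1.2.2.1 (add not Q):
                (not P or (T iff S)): β-rule — branch into not P  //  (T iff S).
                  branch 1.2.2.1.1 (add not P):
                    ○ open, literals {P=0, Q=0, S=1}.
                  branch 1.2.2.1.2 (add (T iff S)):
                    (T iff S): β-rule — branch into T, S  //  not T, not S.
                      branch 1.2.2.1.2.1 (add T, S):
                        ○ open, literals {Q=0, S=1, T=1}.
                      branch 1.2.2.1.2.2 (add not T, not S):
                        × closes — contains both S and not S.
              branch 1.2.2.2 (add R):
                (not P or (T iff S)): β-rule — branch into not P  //  (T iff S).
                  branch 1.2.2.2.1 (add not P):
                    ○ open, literals {P=0, R=1, S=1}.
                  branch 1.2.2.2.2 (add (T iff S)):
                    (T iff S): β-rule — branch into T, S  //  not T, not S.
                      branch 1.2.2.2.2.1 (add T, S):
                        ○ open, literals {R=1, S=1, T=1}.
                      branch 1.2.2.2.2.2 (add not T, not S):
                        × closes — contains both S and not S.
  branch 2 (add not ((Q or P) or not not (Q implies R)), (not S iff (not P or (T iff S)))):
    not ((Q or P) or not not (Q implies R)): α-rule — add not (Q or P), not not not (Q implies R).
    not (Q or P): α-rule — add not Q, not P.
    not not not (Q implies R): drop double negation, giving not (Q implies R).
    not (Q implies R): α-rule — add Q, not R.
    × closes — contains both Q and not Q.
10 branches closed, 11 open.
Each open branch fixes some atoms; the unmentioned ones are free. Counting distinct full assignments: branch {P=1, Q=1, S=0, T=1} (R, U) contributes 4 new; branch {P=1, S=0, T=1} (Q, R, U) contributes 4 new; branch {P=0, Q=1, S=1} (R, T, U) contributes 8 new; branch {Q=1, S=1, T=1} (P, R, U) contributes 4 new; branch {P=1, S=1, T=1} (Q, R, U) contributes 4 new; branch {P=1, Q=0, S=0, T=1} (R, U) contributes 0 new; branch {P=1, R=1, S=0, T=1} (Q, U) contributes 0 new; branch {P=0, Q=0, S=1} (R, T, U) contributes 8 new; branch {Q=0, S=1, T=1} (P, R, U) contributes 0 new; branch {P=0, R=1, S=1} (Q, T, U) contributes 0 new; branch {R=1, S=1, T=1} (P, Q, U) contributes 0 new. Total: 32.

32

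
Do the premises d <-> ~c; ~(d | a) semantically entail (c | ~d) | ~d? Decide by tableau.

Yes

Initial set: {(d <-> ~c); ~(d | a); ~((c | ~d) | ~d)}.
~(d | a): α-rule — add ~d, ~a.
~((c | ~d) | ~d): α-rule — add ~(c | ~d), ~~d.
× closes — contains both d and ~d.
All 1 branch closes.
Every branch closed, so the premises entail the conclusion.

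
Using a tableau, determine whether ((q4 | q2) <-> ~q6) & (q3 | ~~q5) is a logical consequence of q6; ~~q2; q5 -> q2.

Initial set: {T q6; T ~~q2; T (q5 -> q2); F (((q4 | q2) <-> ~q6) & (q3 | ~~q5))}.
T ~~q2: drop double negation, giving T q2.
T (q5 -> q2): β-rule — branch into F q5  //  T q2.
  branch 1 (add F q5):
    F (((q4 | q2) <-> ~q6) & (q3 | ~~q5)): β-rule — branch into F ((q4 | q2) <-> ~q6)  //  F (q3 | ~~q5).
      branch 1.1 (add F ((q4 | q2) <-> ~q6)):
        F ((q4 | q2) <-> ~q6): β-rule — branch into T (q4 | q2), F ~q6  //  F (q4 | q2), T ~q6.
          branch 1.1.1 (add T (q4 | q2), F ~q6):
            T (q4 | q2): β-rule — branch into T q4  //  T q2.
              branch 1.1.1.1 (add T q4):
                ○ open, literals {q2=T, q4=T, q5=F, q6=T}.
              branch 1.1.1.2 (add T q2):
                ○ open, literals {q2=T, q5=F, q6=T}.
          branch 1.1.2 (add F (q4 | q2), T ~q6):
            × closes — contains both q6 and ~q6.
      branch 1.2 (add F (q3 | ~~q5)):
        F (q3 | ~~q5): α-rule — add F q3, F ~~q5.
        F ~~q5: drop double negation, giving F q5.
        ○ open, literals {q2=T, q3=F, q5=F, q6=T}.
  branch 2 (add T q2):
    F (((q4 | q2) <-> ~q6) & (q3 | ~~q5)): β-rule — branch into F ((q4 | q2) <-> ~q6)  //  F (q3 | ~~q5).
      branch 2.1 (add F ((q4 | q2) <-> ~q6)):
        F ((q4 | q2) <-> ~q6): β-rule — branch into T (q4 | q2), F ~q6  //  F (q4 | q2), T ~q6.
          branch 2.1.1 (add T (q4 | q2), F ~q6):
            T (q4 | q2): β-rule — branch into T q4  //  T q2.
              branch 2.1.1.1 (add T q4):
                ○ open, literals {q2=T, q4=T, q6=T}.
              branch 2.1.1.2 (add T q2):
                ○ open, literals {q2=T, q6=T}.
          branch 2.1.2 (add F (q4 | q2), T ~q6):
            × closes — contains both q6 and ~q6.
      branch 2.2 (add F (q3 | ~~q5)):
        F (q3 | ~~q5): α-rule — add F q3, F ~~q5.
        F ~~q5: drop double negation, giving F q5.
        ○ open, literals {q2=T, q3=F, q5=F, q6=T}.
2 branches closed, 6 open.
An open branch gives a countermodel: q2=T, q4=T, q5=F, q6=T (unmentioned atoms arbitrary); the premises hold there but the conclusion fails.

No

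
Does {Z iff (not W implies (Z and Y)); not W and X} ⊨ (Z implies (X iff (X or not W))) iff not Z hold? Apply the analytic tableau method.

Initial set: {(Z iff (not W implies (Z and Y))); (not W and X); not ((Z implies (X iff (X or not W))) iff not Z)}.
(not W and X): α-rule — add not W, X.
(Z iff (not W implies (Z and Y))): β-rule — branch into Z, (not W implies (Z and Y))  //  not Z, not (not W implies (Z and Y)).
  branch 1 (add Z, (not W implies (Z and Y))):
    not ((Z implies (X iff (X or not W))) iff not Z): β-rule — branch into (Z implies (X iff (X or not W))), not not Z  //  not (Z implies (X iff (X or not W))), not Z.
      branch 1.1 (add (Z implies (X iff (X or not W))), not not Z):
        (not W implies (Z and Y)): β-rule — branch into not not W  //  (Z and Y).
          branch 1.1.1 (add not not W):
            × closes — contains both W and not W.
          branch 1.1.2 (add (Z and Y)):
            (Z and Y): α-rule — add Z, Y.
            (Z implies (X iff (X or not W))): β-rule — branch into not Z  //  (X iff (X or not W)).
              branch 1.1.2.1 (add not Z):
                × closes — contains both Z and not Z.
              branch 1.1.2.2 (add (X iff (X or not W))):
                (X iff (X or not W)): β-rule — branch into X, (X or not W)  //  not X, not (X or not W).
                  branch 1.1.2.2.1 (add X, (X or not W)):
                    (X or not W): β-rule — branch into X  //  not W.
                      branch 1.1.2.2.1.1 (add X):
                        ○ open, literals {W=0, X=1, Y=1, Z=1}.
                      branch 1.1.2.2.1.2 (add not W):
                        ○ open, literals {W=0, X=1, Y=1, Z=1}.
                  branch 1.1.2.2.2 (add not X, not (X or not W)):
                    × closes — contains both X and not X.
      branch 1.2 (add not (Z implies (X iff (X or not W))), not Z):
        × closes — contains both Z and not Z.
  branch 2 (add not Z, not (not W implies (Z and Y))):
    not (not W implies (Z and Y)): α-rule — add not W, not (Z and Y).
    not ((Z implies (X iff (X or not W))) iff not Z): β-rule — branch into (Z implies (X iff (X or not W))), not not Z  //  not (Z implies (X iff (X or not W))), not Z.
      branch 2.1 (add (Z implies (X iff (X or not W))), not not Z):
        × closes — contains both Z and not Z.
      branch 2.2 (add not (Z implies (X iff (X or not W))), not Z):
        not (Z implies (X iff (X or not W))): α-rule — add Z, not (X iff (X or not W)).
        × closes — contains both Z and not Z.
6 branches closed, 2 open.
An open branch gives a countermodel: W=0, X=1, Y=1, Z=1 (unmentioned atoms arbitrary); the premises hold there but the conclusion fails.

No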